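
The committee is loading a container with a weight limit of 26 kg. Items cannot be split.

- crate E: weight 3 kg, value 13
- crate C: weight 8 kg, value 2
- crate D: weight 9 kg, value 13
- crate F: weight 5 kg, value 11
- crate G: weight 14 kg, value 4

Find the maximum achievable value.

crate E + crate D + crate F: weight 3 + 9 + 5 = 17 ≤ 26, value 13 + 13 + 11 = 37.
crate E + crate C + crate D + crate F: weight 3 + 8 + 9 + 5 = 25 ≤ 26, value 13 + 2 + 13 + 11 = 39.
Best is crate E, crate C, crate D, and crate F with total value 39.

39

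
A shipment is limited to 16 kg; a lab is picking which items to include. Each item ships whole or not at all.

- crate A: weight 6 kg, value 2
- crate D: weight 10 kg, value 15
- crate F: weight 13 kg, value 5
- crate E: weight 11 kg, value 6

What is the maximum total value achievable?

Take crate A and crate D: weight 6 + 10 = 16 ≤ 16, value 2 + 15 = 17.
No other feasible combination does better.

17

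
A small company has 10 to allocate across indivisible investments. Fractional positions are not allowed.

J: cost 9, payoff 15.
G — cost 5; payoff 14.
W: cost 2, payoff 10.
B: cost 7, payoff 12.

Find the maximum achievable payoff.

24

Take G and W: cost 5 + 2 = 7 ≤ 10, payoff 14 + 10 = 24.
No other feasible combination does better.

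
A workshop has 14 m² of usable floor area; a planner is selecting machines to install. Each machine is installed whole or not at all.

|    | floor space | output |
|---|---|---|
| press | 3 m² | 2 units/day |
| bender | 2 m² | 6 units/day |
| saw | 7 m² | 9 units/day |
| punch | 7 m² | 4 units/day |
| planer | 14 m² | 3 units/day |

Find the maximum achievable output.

Allowing fractional choices, the relaxed optimum would be about 18.1, but machines are indivisible.
saw + punch: floor space 7 + 7 = 14 ≤ 14, output 9 + 4 = 13.
press + bender + saw: floor space 3 + 2 + 7 = 12 ≤ 14, output 2 + 6 + 9 = 17.
bender + saw: floor space 2 + 7 = 9 ≤ 14, output 6 + 9 = 15.
Best is press, bender, and saw with total output 17.

17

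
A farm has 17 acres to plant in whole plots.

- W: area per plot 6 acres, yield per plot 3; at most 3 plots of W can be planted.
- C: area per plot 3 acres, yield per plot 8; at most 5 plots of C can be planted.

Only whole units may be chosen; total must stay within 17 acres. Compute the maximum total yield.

40

Take 5×C: area 15 ≤ 17, yield 5·8 = 40.
C has the best ratio (8/3) and is taken to its limit of 5; remaining capacity is filled optimally with the others.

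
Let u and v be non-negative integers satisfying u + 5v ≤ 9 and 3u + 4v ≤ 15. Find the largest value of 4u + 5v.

(u,v)=(5,0): 1·5+5·0=5≤9, 3·5+4·0=15≤15, objective 20.
(u,v)=(4,0): 1·4+5·0=4≤9, 3·4+4·0=12≤15, objective 16.
The best lattice point is (5,0), giving 20.

20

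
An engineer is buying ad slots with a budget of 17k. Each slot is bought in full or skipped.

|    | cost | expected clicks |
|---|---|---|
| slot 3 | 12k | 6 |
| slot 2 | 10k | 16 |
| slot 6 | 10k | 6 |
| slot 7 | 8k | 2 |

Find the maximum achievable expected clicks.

16

This is a 0-1 knapsack instance.
Allowing fractional choices, the relaxed optimum would be about 20.2, but ad slots are indivisible.
slot 2: cost 10 ≤ 17, expected clicks 16.
slot 3: cost 12 ≤ 17, expected clicks 6.
slot 6: cost 10 ≤ 17, expected clicks 6.
Best is slot 2 with total expected clicks 16.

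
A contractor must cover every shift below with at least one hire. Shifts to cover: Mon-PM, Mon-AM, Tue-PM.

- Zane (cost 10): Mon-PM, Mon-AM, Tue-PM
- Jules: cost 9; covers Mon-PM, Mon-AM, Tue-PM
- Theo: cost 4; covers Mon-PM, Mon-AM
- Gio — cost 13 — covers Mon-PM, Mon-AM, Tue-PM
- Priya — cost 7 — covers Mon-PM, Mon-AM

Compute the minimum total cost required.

9

The greedy cost-per-new-shift heuristic would pick Theo and Jules for 13, but a cheaper cover exists.
Jules alone covers Mon-PM, Mon-AM, Tue-PM — every shift.
Total cost: 9.
No cover costs less than 9.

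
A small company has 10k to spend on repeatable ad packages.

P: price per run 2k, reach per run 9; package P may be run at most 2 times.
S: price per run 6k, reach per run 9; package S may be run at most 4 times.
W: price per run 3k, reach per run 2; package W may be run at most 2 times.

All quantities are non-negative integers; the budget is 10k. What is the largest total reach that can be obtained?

P has the best ratio (9/2); taking only P gives at most 2×9 = 18 (stopped by the supply cap of 2).
Mixing does better — 2×P and 1×S: price 10 ≤ 10, reach 2·9 + 1·9 = 27.

27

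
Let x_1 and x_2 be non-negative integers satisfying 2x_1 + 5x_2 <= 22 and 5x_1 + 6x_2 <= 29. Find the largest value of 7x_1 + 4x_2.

(x_1,x_2)=(5,0): 2·5+5·0=10≤22, 5·5+6·0=25≤29, objective 35.
(x_1,x_2)=(4,1): 2·4+5·1=13≤22, 5·4+6·1=26≤29, objective 32.
(x_1,x_2)=(4,0): 2·4+5·0=8≤22, 5·4+6·0=20≤29, objective 28.
The best lattice point is (5,0), giving 35.

35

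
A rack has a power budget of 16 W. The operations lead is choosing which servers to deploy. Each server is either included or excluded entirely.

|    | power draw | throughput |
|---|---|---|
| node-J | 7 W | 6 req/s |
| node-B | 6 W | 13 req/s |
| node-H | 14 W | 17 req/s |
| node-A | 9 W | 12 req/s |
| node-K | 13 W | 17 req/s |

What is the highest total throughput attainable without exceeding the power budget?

Allowing fractional choices, the relaxed optimum would be about 26.3, but servers are indivisible.
node-J + node-B: power draw 7 + 6 = 13 ≤ 16, throughput 6 + 13 = 19.
node-B + node-A: power draw 6 + 9 = 15 ≤ 16, throughput 13 + 12 = 25.
node-J + node-A: power draw 7 + 9 = 16 ≤ 16, throughput 6 + 12 = 18.
Best is node-B and node-A with total throughput 25.

25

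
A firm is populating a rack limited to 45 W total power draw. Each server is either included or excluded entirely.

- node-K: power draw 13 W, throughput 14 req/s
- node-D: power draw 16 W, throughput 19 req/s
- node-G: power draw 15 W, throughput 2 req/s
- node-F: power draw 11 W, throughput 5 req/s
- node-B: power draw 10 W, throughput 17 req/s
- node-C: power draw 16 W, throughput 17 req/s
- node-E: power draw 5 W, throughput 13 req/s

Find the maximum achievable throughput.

Allowing fractional choices, the relaxed optimum would be about 64.1, but servers are indivisible.
node-D + node-F + node-B + node-E: power draw 16 + 11 + 10 + 5 = 42 ≤ 45, throughput 19 + 5 + 17 + 13 = 54.
node-K + node-B + node-C + node-E: power draw 13 + 10 + 16 + 5 = 44 ≤ 45, throughput 14 + 17 + 17 + 13 = 61.
node-K + node-D + node-B + node-E: power draw 13 + 16 + 10 + 5 = 44 ≤ 45, throughput 14 + 19 + 17 + 13 = 63.
Best is node-K, node-D, node-B, and node-E with total throughput 63.

63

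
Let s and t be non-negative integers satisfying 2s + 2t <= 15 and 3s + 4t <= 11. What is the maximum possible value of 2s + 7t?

The continuous relaxation peaks at (0, 2.75) with value 19.25; rounding to a feasible lattice point costs some objective.
(s,t)=(1,2): 2·1+2·2=6≤15, 3·1+4·2=11≤11, objective 16.
(s,t)=(0,2): 2·0+2·2=4≤15, 3·0+4·2=8≤11, objective 14.
(s,t)=(2,1): 2·2+2·1=6≤15, 3·2+4·1=10≤11, objective 11.
(s,t)=(1,1): 2·1+2·1=4≤15, 3·1+4·1=7≤11, objective 9.
The best lattice point is (1,2), giving 16.

16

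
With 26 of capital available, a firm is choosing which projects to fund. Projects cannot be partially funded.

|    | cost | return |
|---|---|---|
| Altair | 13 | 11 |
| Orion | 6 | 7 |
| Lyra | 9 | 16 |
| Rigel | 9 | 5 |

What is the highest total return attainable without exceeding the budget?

28

Orion + Lyra: cost 6 + 9 = 15 ≤ 26, return 7 + 16 = 23.
Orion + Lyra + Rigel: cost 6 + 9 + 9 = 24 ≤ 26, return 7 + 16 + 5 = 28.
Altair + Lyra: cost 13 + 9 = 22 ≤ 26, return 11 + 16 = 27.
Best is Orion, Lyra, and Rigel with total return 28.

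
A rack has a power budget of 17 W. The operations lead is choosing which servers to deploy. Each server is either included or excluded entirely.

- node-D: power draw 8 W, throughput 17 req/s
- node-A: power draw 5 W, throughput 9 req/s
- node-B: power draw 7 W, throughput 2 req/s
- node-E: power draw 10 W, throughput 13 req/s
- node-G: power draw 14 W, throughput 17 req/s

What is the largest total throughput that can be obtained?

This is a 0-1 knapsack instance.
node-A + node-E: power draw 5 + 10 = 15 ≤ 17, throughput 9 + 13 = 22.
node-D + node-B: power draw 8 + 7 = 15 ≤ 17, throughput 17 + 2 = 19.
node-D + node-A: power draw 8 + 5 = 13 ≤ 17, throughput 17 + 9 = 26.
Best is node-D and node-A with total throughput 26.

26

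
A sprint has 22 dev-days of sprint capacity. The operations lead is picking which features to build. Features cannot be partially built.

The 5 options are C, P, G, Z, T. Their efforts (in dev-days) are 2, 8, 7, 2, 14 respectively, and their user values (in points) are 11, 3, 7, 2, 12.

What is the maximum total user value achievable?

25

This is a 0-1 knapsack instance.
C + Z + T: effort 2 + 2 + 14 = 18 ≤ 22, user value 11 + 2 + 12 = 25.
C + T: effort 2 + 14 = 16 ≤ 22, user value 11 + 12 = 23.
Best is C, Z, and T with total user value 25.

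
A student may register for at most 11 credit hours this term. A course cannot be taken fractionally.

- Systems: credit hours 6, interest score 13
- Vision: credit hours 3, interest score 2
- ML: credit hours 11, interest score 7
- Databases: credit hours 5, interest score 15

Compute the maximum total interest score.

28

Vision + Databases: credit hours 3 + 5 = 8 ≤ 11, interest score 2 + 15 = 17.
Systems + Databases: credit hours 6 + 5 = 11 ≤ 11, interest score 13 + 15 = 28.
Databases: credit hours 5 ≤ 11, interest score 15.
Best is Systems and Databases with total interest score 28.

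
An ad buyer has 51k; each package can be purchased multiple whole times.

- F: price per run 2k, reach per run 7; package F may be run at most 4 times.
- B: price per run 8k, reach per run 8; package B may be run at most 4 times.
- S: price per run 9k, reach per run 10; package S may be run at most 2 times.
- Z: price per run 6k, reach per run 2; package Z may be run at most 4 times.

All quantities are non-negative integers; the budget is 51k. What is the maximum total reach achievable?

Take 4×F, 3×B, and 2×S: price 50 ≤ 51, reach 4·7 + 3·8 + 2·10 = 72.
F has the best ratio (7/2) and is taken to its limit of 4; remaining capacity is filled optimally with the others.

72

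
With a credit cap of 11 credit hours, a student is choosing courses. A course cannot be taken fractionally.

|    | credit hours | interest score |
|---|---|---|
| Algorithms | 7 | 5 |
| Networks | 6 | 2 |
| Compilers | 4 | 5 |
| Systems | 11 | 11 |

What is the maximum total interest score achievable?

11

Algorithms + Compilers: credit hours 7 + 4 = 11 ≤ 11, interest score 5 + 5 = 10.
Networks + Compilers: credit hours 6 + 4 = 10 ≤ 11, interest score 2 + 5 = 7.
Systems: credit hours 11 ≤ 11, interest score 11.
Best is Systems with total interest score 11.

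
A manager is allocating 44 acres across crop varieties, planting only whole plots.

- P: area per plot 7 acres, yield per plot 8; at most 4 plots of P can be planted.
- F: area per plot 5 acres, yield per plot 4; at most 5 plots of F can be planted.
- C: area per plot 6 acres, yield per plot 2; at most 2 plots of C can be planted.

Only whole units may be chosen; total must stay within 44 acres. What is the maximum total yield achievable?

4×P and 3×F: area 43 ≤ 44, yield 4·8 + 3·4 = 44.
4×P, 2×F, and 1×C: area 44 ≤ 44, yield 4·8 + 2·4 + 1·2 = 42.
Best is 44.

44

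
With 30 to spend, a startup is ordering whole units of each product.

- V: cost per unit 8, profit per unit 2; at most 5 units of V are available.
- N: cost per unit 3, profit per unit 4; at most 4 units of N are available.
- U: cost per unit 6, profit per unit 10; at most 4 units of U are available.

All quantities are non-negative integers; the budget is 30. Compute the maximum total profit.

U has the best ratio (10/6); taking only U gives at most 4×10 = 40 (stopped by the supply cap of 4).
Mixing does better — 2×N and 4×U: cost 30 ≤ 30, profit 2·4 + 4·10 = 48.

48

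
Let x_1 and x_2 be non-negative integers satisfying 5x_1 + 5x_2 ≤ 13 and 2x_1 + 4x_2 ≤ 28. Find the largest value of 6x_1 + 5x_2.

The continuous relaxation peaks at (2.6, 0) with value 15.60; rounding to a feasible lattice point costs some objective.
(x_1,x_2)=(2,0): 5·2+5·0=10≤13, 2·2+4·0=4≤28, objective 12.
(x_1,x_2)=(1,1): 5·1+5·1=10≤13, 2·1+4·1=6≤28, objective 11.
(x_1,x_2)=(1,0): 5·1+5·0=5≤13, 2·1+4·0=2≤28, objective 6.
No feasible integer point exceeds 12.

12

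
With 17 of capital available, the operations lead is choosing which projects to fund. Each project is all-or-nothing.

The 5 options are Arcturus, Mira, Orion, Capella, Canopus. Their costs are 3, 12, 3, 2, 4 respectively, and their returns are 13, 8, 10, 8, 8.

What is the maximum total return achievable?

39

Take Arcturus, Orion, Capella, and Canopus: cost 3 + 3 + 2 + 4 = 12 ≤ 17, return 13 + 10 + 8 + 8 = 39.
No other feasible combination does better.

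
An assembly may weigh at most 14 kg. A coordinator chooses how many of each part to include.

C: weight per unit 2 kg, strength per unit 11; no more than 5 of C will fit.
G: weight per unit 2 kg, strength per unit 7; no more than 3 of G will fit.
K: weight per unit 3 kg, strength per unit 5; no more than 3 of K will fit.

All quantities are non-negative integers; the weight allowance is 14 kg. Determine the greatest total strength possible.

69

Take 5×C and 2×G: weight 14 ≤ 14, strength 5·11 + 2·7 = 69.
C has the best ratio (11/2) and is taken to its limit of 5; remaining capacity is filled optimally with the others.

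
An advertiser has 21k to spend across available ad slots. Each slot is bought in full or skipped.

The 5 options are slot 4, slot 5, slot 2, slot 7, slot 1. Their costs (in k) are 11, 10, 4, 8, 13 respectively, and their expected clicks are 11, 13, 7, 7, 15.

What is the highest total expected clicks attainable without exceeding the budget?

24

slot 2 + slot 1: cost 4 + 13 = 17 ≤ 21, expected clicks 7 + 15 = 22.
slot 4 + slot 5: cost 11 + 10 = 21 ≤ 21, expected clicks 11 + 13 = 24.
Best is slot 4 and slot 5 with total expected clicks 24.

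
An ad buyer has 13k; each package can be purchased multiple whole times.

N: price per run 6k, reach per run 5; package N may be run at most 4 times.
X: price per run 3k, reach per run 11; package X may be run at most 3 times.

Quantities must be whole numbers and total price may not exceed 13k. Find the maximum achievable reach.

33

X has the best ratio (11/3); taking only X gives at most 3×11 = 33 (stopped by the supply cap of 3).
Optimal: 3×X: price 9 ≤ 13, reach 3·11 = 33.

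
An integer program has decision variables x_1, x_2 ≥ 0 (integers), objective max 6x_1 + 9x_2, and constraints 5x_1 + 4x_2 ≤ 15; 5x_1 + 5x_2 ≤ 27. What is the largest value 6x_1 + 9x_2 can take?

Relaxing integrality, the LP optimum is 33.75 at (x_1,x_2) = (0, 3.75), which is not an integer point.
(x_1,x_2)=(0,3): 5·0+4·3=12≤15, 5·0+5·3=15≤27, objective 27.
(x_1,x_2)=(1,2): 5·1+4·2=13≤15, 5·1+5·2=15≤27, objective 24.
No feasible integer point exceeds 27.

27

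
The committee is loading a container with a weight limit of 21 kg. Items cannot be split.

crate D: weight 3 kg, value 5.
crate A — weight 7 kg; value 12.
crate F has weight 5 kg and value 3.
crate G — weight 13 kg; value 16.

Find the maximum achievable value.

Treat it as a binary knapsack problem.
Allowing fractional choices, the relaxed optimum would be about 30.5, but items are indivisible.
crate D + crate G: weight 3 + 13 = 16 ≤ 21, value 5 + 16 = 21.
crate D + crate F + crate G: weight 3 + 5 + 13 = 21 ≤ 21, value 5 + 3 + 16 = 24.
crate A + crate G: weight 7 + 13 = 20 ≤ 21, value 12 + 16 = 28.
Best is crate A and crate G with total value 28.

28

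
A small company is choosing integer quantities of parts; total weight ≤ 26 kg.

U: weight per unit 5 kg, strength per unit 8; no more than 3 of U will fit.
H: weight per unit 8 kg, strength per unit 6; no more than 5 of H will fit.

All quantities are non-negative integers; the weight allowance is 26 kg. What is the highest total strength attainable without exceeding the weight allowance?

U has the best ratio (8/5); taking only U gives at most 3×8 = 24 (stopped by the supply cap of 3).
Mixing does better — 3×U and 1×H: weight 23 ≤ 26, strength 3·8 + 1·6 = 30.

30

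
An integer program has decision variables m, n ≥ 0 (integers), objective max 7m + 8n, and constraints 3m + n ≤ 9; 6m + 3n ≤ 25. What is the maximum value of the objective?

Relaxing integrality, the LP optimum is 66.67 at (m,n) = (0, 8.33), which is not an integer point.
(m,n)=(0,8): 3·0+1·8=8≤9, 6·0+3·8=24≤25, objective 64.
(m,n)=(0,7): 3·0+1·7=7≤9, 6·0+3·7=21≤25, objective 56.
The best lattice point is (0,8), giving 64.

64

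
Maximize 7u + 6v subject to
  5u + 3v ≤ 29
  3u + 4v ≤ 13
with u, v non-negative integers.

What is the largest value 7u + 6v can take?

28

Relaxing integrality, the LP optimum is 30.33 at (u,v) = (4.33, 0), which is not an integer point.
(u,v)=(4,0): 5·4+3·0=20≤29, 3·4+4·0=12≤13, objective 28.
(u,v)=(3,1): 5·3+3·1=18≤29, 3·3+4·1=13≤13, objective 27.
(u,v)=(3,0): 5·3+3·0=15≤29, 3·3+4·0=9≤13, objective 21.
Maximum is 28 at (u,v)=(4,0).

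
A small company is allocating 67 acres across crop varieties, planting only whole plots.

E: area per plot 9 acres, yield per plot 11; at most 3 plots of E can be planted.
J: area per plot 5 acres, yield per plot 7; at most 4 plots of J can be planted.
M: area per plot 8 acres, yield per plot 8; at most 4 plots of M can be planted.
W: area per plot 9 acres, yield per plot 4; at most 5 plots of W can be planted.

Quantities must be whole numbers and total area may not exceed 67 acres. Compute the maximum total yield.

This is a bounded integer knapsack.
J has the best ratio (7/5); taking only J gives at most 4×7 = 28 (stopped by the supply cap of 4).
Mixing does better — 3×E, 3×J, and 3×M: area 66 ≤ 67, yield 3·11 + 3·7 + 3·8 = 78.

78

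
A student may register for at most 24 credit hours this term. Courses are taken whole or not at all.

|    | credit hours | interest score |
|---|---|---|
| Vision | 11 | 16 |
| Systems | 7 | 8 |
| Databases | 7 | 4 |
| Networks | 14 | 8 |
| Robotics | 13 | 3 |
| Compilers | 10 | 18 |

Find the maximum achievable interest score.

Allowing fractional choices, the relaxed optimum would be about 37.4, but courses are indivisible.
Vision + Compilers: credit hours 11 + 10 = 21 ≤ 24, interest score 16 + 18 = 34.
Systems + Databases + Compilers: credit hours 7 + 7 + 10 = 24 ≤ 24, interest score 8 + 4 + 18 = 30.
Systems + Compilers: credit hours 7 + 10 = 17 ≤ 24, interest score 8 + 18 = 26.
Best is Vision and Compilers with total interest score 34.

34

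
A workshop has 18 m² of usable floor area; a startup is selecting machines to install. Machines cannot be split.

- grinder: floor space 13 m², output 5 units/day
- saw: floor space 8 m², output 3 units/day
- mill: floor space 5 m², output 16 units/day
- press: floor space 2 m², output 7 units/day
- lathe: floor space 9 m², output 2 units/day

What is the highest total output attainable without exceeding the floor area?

26

mill + press: floor space 5 + 2 = 7 ≤ 18, output 16 + 7 = 23.
saw + mill + press: floor space 8 + 5 + 2 = 15 ≤ 18, output 3 + 16 + 7 = 26.
mill + press + lathe: floor space 5 + 2 + 9 = 16 ≤ 18, output 16 + 7 + 2 = 25.
Best is saw, mill, and press with total output 26.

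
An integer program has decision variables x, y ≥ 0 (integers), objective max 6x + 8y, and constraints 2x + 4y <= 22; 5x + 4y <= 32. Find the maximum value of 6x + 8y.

(x,y)=(3,4): 2·3+4·4=22≤22, 5·3+4·4=31≤32, objective 50.
(x,y)=(4,3): 2·4+4·3=20≤22, 5·4+4·3=32≤32, objective 48.
(x,y)=(2,4): 2·2+4·4=20≤22, 5·2+4·4=26≤32, objective 44.
Maximum is 50 at (x,y)=(3,4).

50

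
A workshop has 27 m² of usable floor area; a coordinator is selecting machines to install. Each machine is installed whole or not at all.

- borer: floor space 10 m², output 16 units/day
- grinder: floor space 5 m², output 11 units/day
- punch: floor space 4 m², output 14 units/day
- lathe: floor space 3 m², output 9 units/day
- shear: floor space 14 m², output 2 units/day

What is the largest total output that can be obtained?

Allowing fractional choices, the relaxed optimum would be about 50.7, but machines are indivisible.
borer + punch + lathe: floor space 10 + 4 + 3 = 17 ≤ 27, output 16 + 14 + 9 = 39.
borer + grinder + punch + lathe: floor space 10 + 5 + 4 + 3 = 22 ≤ 27, output 16 + 11 + 14 + 9 = 50.
borer + grinder + punch: floor space 10 + 5 + 4 = 19 ≤ 27, output 16 + 11 + 14 = 41.
Best is borer, grinder, punch, and lathe with total output 50.

50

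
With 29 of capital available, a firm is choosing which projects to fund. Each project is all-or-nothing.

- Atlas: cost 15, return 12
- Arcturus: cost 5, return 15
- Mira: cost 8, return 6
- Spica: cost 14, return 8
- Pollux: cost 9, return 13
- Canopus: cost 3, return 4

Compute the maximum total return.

Atlas + Arcturus + Pollux: cost 15 + 5 + 9 = 29 ≤ 29, return 12 + 15 + 13 = 40.
Arcturus + Spica + Pollux: cost 5 + 14 + 9 = 28 ≤ 29, return 15 + 8 + 13 = 36.
Arcturus + Mira + Pollux + Canopus: cost 5 + 8 + 9 + 3 = 25 ≤ 29, return 15 + 6 + 13 + 4 = 38.
Best is Atlas, Arcturus, and Pollux with total return 40.

40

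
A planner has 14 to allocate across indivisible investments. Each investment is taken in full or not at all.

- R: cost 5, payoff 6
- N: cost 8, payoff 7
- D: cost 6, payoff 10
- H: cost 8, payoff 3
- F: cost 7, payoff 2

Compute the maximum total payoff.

17

R + N: cost 5 + 8 = 13 ≤ 14, payoff 6 + 7 = 13.
N + D: cost 8 + 6 = 14 ≤ 14, payoff 7 + 10 = 17.
R + D: cost 5 + 6 = 11 ≤ 14, payoff 6 + 10 = 16.
Best is N and D with total payoff 17.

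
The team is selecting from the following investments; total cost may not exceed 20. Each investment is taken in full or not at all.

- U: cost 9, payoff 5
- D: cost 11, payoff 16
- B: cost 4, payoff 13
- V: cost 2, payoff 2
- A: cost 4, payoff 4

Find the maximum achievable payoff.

Take D, B, and A: cost 11 + 4 + 4 = 19 ≤ 20, payoff 16 + 13 + 4 = 33.
No other feasible combination does better.

33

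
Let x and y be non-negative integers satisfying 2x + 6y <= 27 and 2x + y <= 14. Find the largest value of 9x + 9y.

72

Relaxing integrality, the LP optimum is 74.70 at (x,y) = (5.7, 2.6), which is not an integer point.
(x,y)=(6,2): 2·6+6·2=24≤27, 2·6+1·2=14≤14, objective 72.
(x,y)=(4,3): 2·4+6·3=26≤27, 2·4+1·3=11≤14, objective 63.
(x,y)=(6,1): 2·6+6·1=18≤27, 2·6+1·1=13≤14, objective 63.
Maximum is 72 at (x,y)=(6,2).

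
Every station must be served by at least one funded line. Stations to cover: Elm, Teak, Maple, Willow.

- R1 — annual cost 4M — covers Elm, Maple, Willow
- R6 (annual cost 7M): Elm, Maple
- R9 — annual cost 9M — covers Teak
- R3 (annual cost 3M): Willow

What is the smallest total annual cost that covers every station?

13

This is a weighted set-cover instance.
Choose R1 and R9: together they cover Elm, Teak, Maple, Willow — every station.
Total annual cost: 4 + 9 = 13.
No cover costs less than 13.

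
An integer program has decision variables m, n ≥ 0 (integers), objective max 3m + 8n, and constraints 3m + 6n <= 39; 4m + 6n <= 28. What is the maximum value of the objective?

35

Relaxing integrality, the LP optimum is 37.33 at (m,n) = (0, 4.67), which is not an integer point.
(m,n)=(1,4): 3·1+6·4=27≤39, 4·1+6·4=28≤28, objective 35.
(m,n)=(0,4): 3·0+6·4=24≤39, 4·0+6·4=24≤28, objective 32.
(m,n)=(2,3): 3·2+6·3=24≤39, 4·2+6·3=26≤28, objective 30.
(m,n)=(1,3): 3·1+6·3=21≤39, 4·1+6·3=22≤28, objective 27.
Maximum is 35 at (m,n)=(1,4).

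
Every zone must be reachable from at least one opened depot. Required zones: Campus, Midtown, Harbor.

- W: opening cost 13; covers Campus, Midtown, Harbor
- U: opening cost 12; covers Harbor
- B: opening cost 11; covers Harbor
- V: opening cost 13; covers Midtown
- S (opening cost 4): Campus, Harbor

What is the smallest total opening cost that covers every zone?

13

This is an integer covering problem.
W alone covers Campus, Midtown, Harbor — every zone.
Total opening cost: 13.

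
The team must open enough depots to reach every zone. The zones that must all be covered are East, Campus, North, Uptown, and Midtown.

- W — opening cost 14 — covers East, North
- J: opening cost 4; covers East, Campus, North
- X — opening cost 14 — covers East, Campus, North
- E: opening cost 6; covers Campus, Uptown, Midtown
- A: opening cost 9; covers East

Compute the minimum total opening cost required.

10

Choose J and E: together they cover East, Campus, North, Uptown, Midtown — every zone.
Total opening cost: 4 + 6 = 10.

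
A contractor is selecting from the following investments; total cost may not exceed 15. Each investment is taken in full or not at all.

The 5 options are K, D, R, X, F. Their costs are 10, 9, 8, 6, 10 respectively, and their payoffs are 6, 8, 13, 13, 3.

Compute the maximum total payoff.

This is an integer program with binary decision variables.
Take R and X: cost 8 + 6 = 14 ≤ 15, payoff 13 + 13 = 26.
No other feasible combination does better.

26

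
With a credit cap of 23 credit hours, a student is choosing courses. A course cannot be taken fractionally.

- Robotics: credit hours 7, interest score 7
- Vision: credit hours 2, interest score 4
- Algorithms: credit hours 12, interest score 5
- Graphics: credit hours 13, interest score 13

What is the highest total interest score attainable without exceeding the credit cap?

24

Treat it as a binary knapsack problem.
Take Robotics, Vision, and Graphics: credit hours 7 + 2 + 13 = 22 ≤ 23, interest score 7 + 4 + 13 = 24.
No other feasible combination does better.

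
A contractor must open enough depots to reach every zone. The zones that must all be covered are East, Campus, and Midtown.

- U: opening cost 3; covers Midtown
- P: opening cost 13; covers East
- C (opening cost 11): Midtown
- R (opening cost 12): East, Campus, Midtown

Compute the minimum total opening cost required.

The greedy cost-per-new-zone heuristic would pick U and R for 15, but a cheaper cover exists.
R alone covers East, Campus, Midtown — every zone.
Total opening cost: 12.
No cover costs less than 12.

12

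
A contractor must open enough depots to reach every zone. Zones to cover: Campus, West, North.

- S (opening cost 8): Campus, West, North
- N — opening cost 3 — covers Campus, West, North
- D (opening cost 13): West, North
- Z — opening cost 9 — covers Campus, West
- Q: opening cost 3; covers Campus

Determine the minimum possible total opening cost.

3

This is a weighted set-cover instance.
N alone covers Campus, West, North — every zone.
Total opening cost: 3.
No cover costs less than 3.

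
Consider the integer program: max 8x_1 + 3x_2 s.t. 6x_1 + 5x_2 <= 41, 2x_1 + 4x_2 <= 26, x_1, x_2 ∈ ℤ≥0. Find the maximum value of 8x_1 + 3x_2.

51

(x_1,x_2)=(6,1): 6·6+5·1=41≤41, 2·6+4·1=16≤26, objective 51.
(x_1,x_2)=(6,0): 6·6+5·0=36≤41, 2·6+4·0=12≤26, objective 48.
(x_1,x_2)=(5,2): 6·5+5·2=40≤41, 2·5+4·2=18≤26, objective 46.
(x_1,x_2)=(5,1): 6·5+5·1=35≤41, 2·5+4·1=14≤26, objective 43.
The best lattice point is (6,1), giving 51.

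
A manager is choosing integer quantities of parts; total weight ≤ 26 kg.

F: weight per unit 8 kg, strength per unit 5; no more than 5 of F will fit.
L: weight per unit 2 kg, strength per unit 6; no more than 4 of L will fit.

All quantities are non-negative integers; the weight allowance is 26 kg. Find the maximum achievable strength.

Take 2×F and 4×L: weight 24 ≤ 26, strength 2·5 + 4·6 = 34.
L has the best ratio (6/2) and is taken to its limit of 4; remaining capacity is filled optimally with the others.

34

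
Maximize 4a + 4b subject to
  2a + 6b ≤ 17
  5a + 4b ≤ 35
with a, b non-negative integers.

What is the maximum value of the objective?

The continuous relaxation peaks at (6.45, 0.682) with value 28.55; rounding to a feasible lattice point costs some objective.
(a,b)=(7,0): 2·7+6·0=14≤17, 5·7+4·0=35≤35, objective 28.
(a,b)=(5,1): 2·5+6·1=16≤17, 5·5+4·1=29≤35, objective 24.
(a,b)=(6,0): 2·6+6·0=12≤17, 5·6+4·0=30≤35, objective 24.
The best lattice point is (7,0), giving 28.

28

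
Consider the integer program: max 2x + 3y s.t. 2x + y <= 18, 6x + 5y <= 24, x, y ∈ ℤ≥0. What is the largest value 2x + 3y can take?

The continuous relaxation peaks at (0, 4.8) with value 14.40; rounding to a feasible lattice point costs some objective.
(x,y)=(0,4): 2·0+1·4=4≤18, 6·0+5·4=20≤24, objective 12.
(x,y)=(1,3): 2·1+1·3=5≤18, 6·1+5·3=21≤24, objective 11.
(x,y)=(0,3): 2·0+1·3=3≤18, 6·0+5·3=15≤24, objective 9.
The best lattice point is (0,4), giving 12.

12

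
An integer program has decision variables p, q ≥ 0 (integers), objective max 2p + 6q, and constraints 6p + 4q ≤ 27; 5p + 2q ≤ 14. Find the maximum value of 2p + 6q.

The continuous relaxation peaks at (0, 6.75) with value 40.50; rounding to a feasible lattice point costs some objective.
(p,q)=(0,6): 6·0+4·6=24≤27, 5·0+2·6=12≤14, objective 36.
(p,q)=(0,5): 6·0+4·5=20≤27, 5·0+2·5=10≤14, objective 30.
No feasible integer point exceeds 36.

36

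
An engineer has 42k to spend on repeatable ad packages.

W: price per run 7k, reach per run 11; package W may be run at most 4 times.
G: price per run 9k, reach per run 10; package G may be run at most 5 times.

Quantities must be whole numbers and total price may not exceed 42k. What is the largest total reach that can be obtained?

54

W has the best ratio (11/7); taking only W gives at most 4×11 = 44 (stopped by the supply cap of 4).
Mixing does better — 4×W and 1×G: price 37 ≤ 42, reach 4·11 + 1·10 = 54.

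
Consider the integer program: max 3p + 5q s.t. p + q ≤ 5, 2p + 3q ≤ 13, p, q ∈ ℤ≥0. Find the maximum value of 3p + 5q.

Relaxing integrality, the LP optimum is 21.67 at (p,q) = (0, 4.33), which is not an integer point.
(p,q)=(2,3): 1·2+1·3=5≤5, 2·2+3·3=13≤13, objective 21.
(p,q)=(0,4): 1·0+1·4=4≤5, 2·0+3·4=12≤13, objective 20.
Maximum is 21 at (p,q)=(2,3).

21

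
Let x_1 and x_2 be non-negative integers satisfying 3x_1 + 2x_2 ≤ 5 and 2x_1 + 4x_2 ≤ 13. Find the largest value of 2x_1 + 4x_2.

8

The continuous relaxation peaks at (0, 2.5) with value 10.00; rounding to a feasible lattice point costs some objective.
(x_1,x_2)=(0,2) is feasible, giving 8.
(x_1,x_2)=(1,1) is feasible, giving 6.
Maximum is 8 at (x_1,x_2)=(0,2).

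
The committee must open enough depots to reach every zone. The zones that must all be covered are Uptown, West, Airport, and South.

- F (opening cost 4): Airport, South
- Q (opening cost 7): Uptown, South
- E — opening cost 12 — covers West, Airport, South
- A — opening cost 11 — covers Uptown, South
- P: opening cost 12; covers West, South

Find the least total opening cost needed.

The greedy cost-per-new-zone heuristic would pick F, Q, and E for 23, but a cheaper cover exists.
Choose Q and E: together they cover Uptown, West, Airport, South — every zone.
Total opening cost: 7 + 12 = 19.
No cover costs less than 19.

19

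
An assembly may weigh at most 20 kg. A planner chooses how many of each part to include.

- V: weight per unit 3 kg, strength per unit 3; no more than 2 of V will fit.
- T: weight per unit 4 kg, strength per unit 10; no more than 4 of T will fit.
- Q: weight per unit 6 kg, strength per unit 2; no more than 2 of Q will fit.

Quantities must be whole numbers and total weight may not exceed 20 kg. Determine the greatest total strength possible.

43

1×V and 4×T: weight 19 ≤ 20, strength 1·3 + 4·10 = 43.
4×T: weight 16 ≤ 20, strength 4·10 = 40.
Best is 43.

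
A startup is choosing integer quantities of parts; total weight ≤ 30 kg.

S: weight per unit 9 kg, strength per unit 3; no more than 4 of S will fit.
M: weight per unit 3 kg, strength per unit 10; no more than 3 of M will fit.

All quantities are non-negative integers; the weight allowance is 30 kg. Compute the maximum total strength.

1×S and 3×M: weight 18 ≤ 30, strength 1·3 + 3·10 = 33.
2×S and 3×M: weight 27 ≤ 30, strength 2·3 + 3·10 = 36.
Best is 36.

36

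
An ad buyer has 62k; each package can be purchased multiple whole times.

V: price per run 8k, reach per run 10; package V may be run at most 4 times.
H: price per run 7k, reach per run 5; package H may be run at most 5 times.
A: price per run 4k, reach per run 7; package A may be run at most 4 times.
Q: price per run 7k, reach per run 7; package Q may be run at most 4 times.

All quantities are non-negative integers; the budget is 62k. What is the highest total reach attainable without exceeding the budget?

82

This is a bounded integer knapsack.
4×V, 4×A, and 2×Q: price 62 ≤ 62, reach 4·10 + 4·7 + 2·7 = 82.
4×V, 1×H, 4×A, and 1×Q: price 62 ≤ 62, reach 4·10 + 1·5 + 4·7 + 1·7 = 80.
Best is 82.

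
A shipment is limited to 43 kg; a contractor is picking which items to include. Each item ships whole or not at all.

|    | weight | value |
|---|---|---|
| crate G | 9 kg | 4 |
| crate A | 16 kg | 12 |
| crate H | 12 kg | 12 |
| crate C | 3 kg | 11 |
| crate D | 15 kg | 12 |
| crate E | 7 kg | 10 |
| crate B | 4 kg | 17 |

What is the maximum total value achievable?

62

Take crate H, crate C, crate D, crate E, and crate B: weight 12 + 3 + 15 + 7 + 4 = 41 ≤ 43, value 12 + 11 + 12 + 10 + 17 = 62.
No feasible combination exceeds this.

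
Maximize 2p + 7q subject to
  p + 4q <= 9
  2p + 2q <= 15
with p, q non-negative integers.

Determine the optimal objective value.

17

Relaxing integrality, the LP optimum is 17.50 at (p,q) = (7, 0.5), which is not an integer point.
(p,q)=(5,1): 1·5+4·1=9≤9, 2·5+2·1=12≤15, objective 17.
(p,q)=(4,1): 1·4+4·1=8≤9, 2·4+2·1=10≤15, objective 15.
(p,q)=(7,0): 1·7+4·0=7≤9, 2·7+2·0=14≤15, objective 14.
Maximum is 17 at (p,q)=(5,1).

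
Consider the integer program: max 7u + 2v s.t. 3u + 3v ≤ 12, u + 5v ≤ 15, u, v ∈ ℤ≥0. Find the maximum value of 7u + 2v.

(u,v)=(4,0) is feasible, giving 28.
(u,v)=(3,1) is feasible, giving 23.
No feasible integer point exceeds 28.

28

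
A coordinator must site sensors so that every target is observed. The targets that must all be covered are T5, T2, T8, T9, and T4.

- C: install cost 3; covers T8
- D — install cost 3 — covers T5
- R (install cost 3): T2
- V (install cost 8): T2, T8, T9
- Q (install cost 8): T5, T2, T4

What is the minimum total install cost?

16

The greedy cost-per-new-target heuristic would pick V, D, and Q for 19, but a cheaper cover exists.
Choose V and Q: together they cover T5, T2, T8, T9, T4 — every target.
Total install cost: 8 + 8 = 16.
No cover costs less than 16.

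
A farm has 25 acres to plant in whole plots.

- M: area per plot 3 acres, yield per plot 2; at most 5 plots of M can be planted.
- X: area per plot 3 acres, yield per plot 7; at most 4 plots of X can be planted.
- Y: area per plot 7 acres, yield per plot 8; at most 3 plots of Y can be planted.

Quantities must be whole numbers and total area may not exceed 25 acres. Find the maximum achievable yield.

40

This is a bounded integer knapsack.
X has the best ratio (7/3); taking only X gives at most 4×7 = 28 (stopped by the supply cap of 4).
Mixing does better — 2×M, 4×X, and 1×Y: area 25 ≤ 25, yield 2·2 + 4·7 + 1·8 = 40.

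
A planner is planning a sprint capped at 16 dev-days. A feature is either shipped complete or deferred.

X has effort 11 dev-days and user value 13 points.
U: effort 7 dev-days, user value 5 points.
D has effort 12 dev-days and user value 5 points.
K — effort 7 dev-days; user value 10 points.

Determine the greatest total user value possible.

15

Allowing fractional choices, the relaxed optimum would be about 20.6, but features are indivisible.
U + K: effort 7 + 7 = 14 ≤ 16, user value 5 + 10 = 15.
X: effort 11 ≤ 16, user value 13.
K: effort 7 ≤ 16, user value 10.
Best is U and K with total user value 15.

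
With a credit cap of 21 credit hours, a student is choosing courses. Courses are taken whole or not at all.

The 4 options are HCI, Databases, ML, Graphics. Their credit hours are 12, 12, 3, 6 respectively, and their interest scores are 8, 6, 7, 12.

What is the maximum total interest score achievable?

Databases + ML + Graphics: credit hours 12 + 3 + 6 = 21 ≤ 21, interest score 6 + 7 + 12 = 25.
HCI + ML + Graphics: credit hours 12 + 3 + 6 = 21 ≤ 21, interest score 8 + 7 + 12 = 27.
Best is HCI, ML, and Graphics with total interest score 27.

27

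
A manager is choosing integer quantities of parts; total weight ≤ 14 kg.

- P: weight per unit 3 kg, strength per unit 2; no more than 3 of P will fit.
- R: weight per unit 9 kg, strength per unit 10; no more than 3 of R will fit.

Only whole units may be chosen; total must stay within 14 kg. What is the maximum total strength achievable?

12

R has the best ratio (10/9); taking only R gives at most 1×10 = 10 (stopped by the weight limit).
Mixing does better — 1×P and 1×R: weight 12 ≤ 14, strength 1·2 + 1·10 = 12.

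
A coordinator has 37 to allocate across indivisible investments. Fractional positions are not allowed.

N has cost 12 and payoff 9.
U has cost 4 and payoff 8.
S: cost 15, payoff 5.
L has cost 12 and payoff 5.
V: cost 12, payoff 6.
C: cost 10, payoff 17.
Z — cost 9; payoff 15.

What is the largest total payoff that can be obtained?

49

U + L + C + Z: cost 4 + 12 + 10 + 9 = 35 ≤ 37, payoff 8 + 5 + 17 + 15 = 45.
U + V + C + Z: cost 4 + 12 + 10 + 9 = 35 ≤ 37, payoff 8 + 6 + 17 + 15 = 46.
N + U + C + Z: cost 12 + 4 + 10 + 9 = 35 ≤ 37, payoff 9 + 8 + 17 + 15 = 49.
Best is N, U, C, and Z with total payoff 49.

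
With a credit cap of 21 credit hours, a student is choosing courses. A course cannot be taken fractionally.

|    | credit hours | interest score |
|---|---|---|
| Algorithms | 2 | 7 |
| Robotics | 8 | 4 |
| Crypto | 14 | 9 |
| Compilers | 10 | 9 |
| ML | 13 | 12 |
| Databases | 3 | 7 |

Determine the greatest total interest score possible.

Algorithms + ML + Databases: credit hours 2 + 13 + 3 = 18 ≤ 21, interest score 7 + 12 + 7 = 26.
Algorithms + Compilers + Databases: credit hours 2 + 10 + 3 = 15 ≤ 21, interest score 7 + 9 + 7 = 23.
Algorithms + Crypto + Databases: credit hours 2 + 14 + 3 = 19 ≤ 21, interest score 7 + 9 + 7 = 23.
Best is Algorithms, ML, and Databases with total interest score 26.

26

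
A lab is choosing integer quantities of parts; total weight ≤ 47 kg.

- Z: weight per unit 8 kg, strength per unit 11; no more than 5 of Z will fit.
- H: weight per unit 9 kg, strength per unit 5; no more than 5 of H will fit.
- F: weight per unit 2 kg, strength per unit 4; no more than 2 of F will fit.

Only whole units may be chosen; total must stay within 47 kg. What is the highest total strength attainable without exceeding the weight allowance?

Take 5×Z and 2×F: weight 44 ≤ 47, strength 5·11 + 2·4 = 63.
F has the best ratio (4/2) and is taken to its limit of 2; remaining capacity is filled optimally with the others.

63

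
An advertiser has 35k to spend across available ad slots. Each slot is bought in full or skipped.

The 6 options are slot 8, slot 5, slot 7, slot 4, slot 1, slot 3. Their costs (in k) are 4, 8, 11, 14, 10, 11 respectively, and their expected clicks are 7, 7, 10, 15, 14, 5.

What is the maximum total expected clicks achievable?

This is a 0-1 knapsack instance.
Allowing fractional choices, the relaxed optimum would be about 42.4, but ad slots are indivisible.
slot 7 + slot 4 + slot 1: cost 11 + 14 + 10 = 35 ≤ 35, expected clicks 10 + 15 + 14 = 39.
slot 8 + slot 5 + slot 7 + slot 1: cost 4 + 8 + 11 + 10 = 33 ≤ 35, expected clicks 7 + 7 + 10 + 14 = 38.
Best is slot 7, slot 4, and slot 1 with total expected clicks 39.

39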